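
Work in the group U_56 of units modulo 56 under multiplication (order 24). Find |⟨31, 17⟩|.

|⟨31⟩| = 6 and |⟨17⟩| = 6, so |H| is a multiple of lcm(6, 6) = 6 and divides |G| = 24.
Closing under the operation: H = {1, 9, 15, 17, 23, 25, 31, 33, 39, 41, 47, 55}, so |H| = 12.

12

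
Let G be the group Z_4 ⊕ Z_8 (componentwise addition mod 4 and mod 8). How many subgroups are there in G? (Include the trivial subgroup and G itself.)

22

|G| = 32, so by Lagrange every subgroup order divides 32. Divisors: 1, 2, 4, 8, 16, 32.
Subgroups by order — order 1: 1; order 2: 3; order 4: 7; order 8: 7; order 16: 3; order 32: 1.
Total: 1 + 3 + 7 + 7 + 3 + 1 = 22.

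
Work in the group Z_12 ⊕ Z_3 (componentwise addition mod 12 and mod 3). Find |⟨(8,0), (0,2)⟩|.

|⟨(8,0)⟩| = 3 and |⟨(0,2)⟩| = 3, so |H| is a multiple of lcm(3, 3) = 3 and divides |G| = 36.
Closing under the operation: H = {(0,0), (0,1), (0,2), (4,0), (4,1), (4,2), (8,0), (8,1), (8,2)}, so |H| = 9.

9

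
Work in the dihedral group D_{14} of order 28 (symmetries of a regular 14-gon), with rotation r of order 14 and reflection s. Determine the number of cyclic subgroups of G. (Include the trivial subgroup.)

18

Each element a generates a cyclic subgroup ⟨a⟩; distinct elements may generate the same one (a cyclic group of order d has φ(d) generators).
Cyclic subgroups by order — order 1: 1; order 2: 15; order 7: 1; order 14: 1.
Total: 18.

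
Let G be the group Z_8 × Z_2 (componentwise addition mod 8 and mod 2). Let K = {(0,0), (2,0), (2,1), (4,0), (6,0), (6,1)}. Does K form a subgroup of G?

No

|K| = 6 does not divide |G| = 16, so by Lagrange K is not a subgroup.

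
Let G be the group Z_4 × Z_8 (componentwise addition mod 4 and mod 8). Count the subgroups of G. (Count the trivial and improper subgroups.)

|G| = 32, so by Lagrange every subgroup order divides 32. Divisors: 1, 2, 4, 8, 16, 32.
Subgroups by order — order 1: 1; order 2: 3; order 4: 7; order 8: 7; order 16: 3; order 32: 1.
Total: 1 + 3 + 7 + 7 + 3 + 1 = 22.

22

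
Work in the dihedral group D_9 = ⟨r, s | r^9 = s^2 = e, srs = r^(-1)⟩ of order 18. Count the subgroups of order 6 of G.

3

|G| = 18 and 6 | 18, so subgroups of order 6 are possible by Lagrange.
The subgroups of order 6 are: {e, r^3, r^6, r^2s, r^5s, r^8s}; {e, r^3, r^6, s, r^3s, r^6s}; {e, r^3, r^6, rs, r^4s, r^7s}.
So G has 3 subgroups of order 6.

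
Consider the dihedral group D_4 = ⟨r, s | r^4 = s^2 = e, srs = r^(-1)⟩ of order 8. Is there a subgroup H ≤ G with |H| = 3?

3 does not divide |G| = 8, so by Lagrange no subgroup of order 3 exists.

No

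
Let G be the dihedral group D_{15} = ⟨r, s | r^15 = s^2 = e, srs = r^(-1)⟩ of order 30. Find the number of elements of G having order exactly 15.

8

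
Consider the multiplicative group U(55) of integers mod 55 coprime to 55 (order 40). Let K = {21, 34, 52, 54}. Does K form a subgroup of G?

The identity 1 ∉ K, so K is not a subgroup.

No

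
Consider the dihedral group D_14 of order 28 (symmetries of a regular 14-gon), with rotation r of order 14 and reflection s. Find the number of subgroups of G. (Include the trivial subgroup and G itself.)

28

|G| = 28, so by Lagrange every subgroup order divides 28. Divisors: 1, 2, 4, 7, 14, 28.
Subgroups by order — order 1: 1; order 2: 15; order 4: 7; order 7: 1; order 14: 3; order 28: 1.
Total: 1 + 15 + 7 + 1 + 3 + 1 = 28.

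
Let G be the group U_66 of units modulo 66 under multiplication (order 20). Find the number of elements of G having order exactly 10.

Enumerating element orders in G gives 12 elements of order 10.

12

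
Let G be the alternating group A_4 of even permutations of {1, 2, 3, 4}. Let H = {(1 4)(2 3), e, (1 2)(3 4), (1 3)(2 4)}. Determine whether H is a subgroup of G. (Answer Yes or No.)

|H| = 4 divides |G| = 12, consistent with Lagrange.
H contains the identity, every element's inverse is in H, and H is closed under ∘: it is a subgroup.

Yes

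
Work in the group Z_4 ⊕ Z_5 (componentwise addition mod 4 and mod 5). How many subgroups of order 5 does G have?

1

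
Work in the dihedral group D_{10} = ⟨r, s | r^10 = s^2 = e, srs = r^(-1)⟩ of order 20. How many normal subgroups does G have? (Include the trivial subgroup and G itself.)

7

G has 22 subgroups. Checking conjugation-invariance by order — order 1: 1/1 normal; order 2: 1/11 normal; order 4: 0/5 normal; order 5: 1/1 normal; order 10: 3/3 normal; order 20: 1/1 normal.
Total normal subgroups: 7.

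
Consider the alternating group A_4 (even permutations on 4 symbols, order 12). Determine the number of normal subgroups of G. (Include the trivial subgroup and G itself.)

G has 10 subgroups. Checking conjugation-invariance by order — order 1: 1/1 normal; order 2: 0/3 normal; order 3: 0/4 normal; order 4: 1/1 normal; order 12: 1/1 normal.
Total normal subgroups: 3.

3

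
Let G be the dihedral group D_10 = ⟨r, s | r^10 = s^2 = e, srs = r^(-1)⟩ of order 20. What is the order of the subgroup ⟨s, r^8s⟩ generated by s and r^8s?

|⟨s⟩| = 2 and |⟨r^8s⟩| = 2, so |H| is a multiple of lcm(2, 2) = 2 and divides |G| = 20.
Closing under the operation: H = {e, r^2, r^4, r^6, r^8, s, r^2s, r^4s, r^6s, r^8s}, so |H| = 10.

10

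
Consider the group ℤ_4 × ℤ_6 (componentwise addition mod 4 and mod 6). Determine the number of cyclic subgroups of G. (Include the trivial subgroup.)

12

Each element a generates a cyclic subgroup ⟨a⟩; distinct elements may generate the same one (a cyclic group of order d has φ(d) generators).
Cyclic subgroups by order — order 1: 1; order 2: 3; order 3: 1; order 4: 2; order 6: 3; order 12: 2.
Total: 12.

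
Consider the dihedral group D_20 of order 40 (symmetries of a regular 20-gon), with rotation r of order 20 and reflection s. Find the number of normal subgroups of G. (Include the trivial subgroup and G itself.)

G has 48 subgroups. Checking conjugation-invariance by order — order 1: 1/1 normal; order 2: 1/21 normal; order 4: 1/11 normal; order 5: 1/1 normal; order 8: 0/5 normal; order 10: 1/5 normal; order 20: 3/3 normal; order 40: 1/1 normal.
Total normal subgroups: 9.

9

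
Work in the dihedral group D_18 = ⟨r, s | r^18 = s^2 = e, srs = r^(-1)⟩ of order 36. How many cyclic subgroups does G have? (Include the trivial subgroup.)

Each element a generates a cyclic subgroup ⟨a⟩; distinct elements may generate the same one (a cyclic group of order d has φ(d) generators).
Cyclic subgroups by order — order 1: 1; order 2: 19; order 3: 1; order 6: 1; order 9: 1; order 18: 1.
Total: 24.

24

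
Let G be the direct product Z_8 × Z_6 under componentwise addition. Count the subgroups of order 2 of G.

|G| = 48 and 2 | 48, so subgroups of order 2 are possible by Lagrange.
The subgroups of order 2 are: {(0,0), (0,3)}; {(0,0), (4,0)}; {(0,0), (4,3)}.
So G has 3 subgroups of order 2.

3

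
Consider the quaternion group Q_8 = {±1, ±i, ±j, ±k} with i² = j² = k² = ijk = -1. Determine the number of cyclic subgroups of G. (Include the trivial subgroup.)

5

Group the elements of G by the cyclic subgroup they generate; each cyclic subgroup of order d accounts for φ(d) elements.
Cyclic subgroups by order — order 1: 1; order 2: 1; order 4: 3.
Total: 5.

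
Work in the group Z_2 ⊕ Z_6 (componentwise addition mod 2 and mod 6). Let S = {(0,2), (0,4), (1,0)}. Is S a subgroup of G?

No

The identity (0,0) ∉ S, so S is not a subgroup.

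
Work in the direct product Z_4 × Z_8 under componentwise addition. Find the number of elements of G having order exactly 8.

16

An element (a,b) has order lcm(ord(a), ord(b)); count pairs with lcm equal to 8.
Enumerating gives 16 such elements.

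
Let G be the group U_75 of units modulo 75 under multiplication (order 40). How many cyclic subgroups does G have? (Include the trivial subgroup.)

Group the elements of G by the cyclic subgroup they generate; each cyclic subgroup of order d accounts for φ(d) elements.
Cyclic subgroups by order — order 1: 1; order 2: 3; order 4: 2; order 5: 1; order 10: 3; order 20: 2.
Total: 12.

12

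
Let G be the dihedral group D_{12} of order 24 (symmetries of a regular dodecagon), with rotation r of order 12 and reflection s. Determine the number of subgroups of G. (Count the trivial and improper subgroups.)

|G| = 24, so by Lagrange every subgroup order divides 24. Divisors: 1, 2, 3, 4, 6, 8, 12, 24.
Subgroups by order — order 1: 1; order 2: 13; order 3: 1; order 4: 7; order 6: 5; order 8: 3; order 12: 3; order 24: 1.
Total: 1 + 13 + 1 + 7 + 5 + 3 + 3 + 1 = 34.

34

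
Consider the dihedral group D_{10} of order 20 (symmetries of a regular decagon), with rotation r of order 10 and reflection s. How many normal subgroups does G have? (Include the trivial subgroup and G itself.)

7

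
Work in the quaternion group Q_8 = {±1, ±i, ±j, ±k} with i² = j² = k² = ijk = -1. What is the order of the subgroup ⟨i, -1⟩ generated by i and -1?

4

|⟨i⟩| = 4 and |⟨-1⟩| = 2, so |H| is a multiple of lcm(4, 2) = 4 and divides |G| = 8.
Closing under the operation: H = {1, -1, i, -i}, so |H| = 4.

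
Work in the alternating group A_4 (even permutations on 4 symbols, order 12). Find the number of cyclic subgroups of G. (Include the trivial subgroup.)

Group the elements of G by the cyclic subgroup they generate; each cyclic subgroup of order d accounts for φ(d) elements.
Cyclic subgroups by order — order 1: 1; order 2: 3; order 3: 4.
Total: 8.

8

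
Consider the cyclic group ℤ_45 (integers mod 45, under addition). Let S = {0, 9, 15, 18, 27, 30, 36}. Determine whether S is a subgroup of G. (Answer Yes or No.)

|S| = 7 does not divide |G| = 45, so by Lagrange S is not a subgroup.

No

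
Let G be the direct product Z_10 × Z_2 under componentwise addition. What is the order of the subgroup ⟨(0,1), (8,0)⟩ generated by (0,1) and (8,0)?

|⟨(0,1)⟩| = 2 and |⟨(8,0)⟩| = 5, so |H| is a multiple of lcm(2, 5) = 10 and divides |G| = 20.
Closing under the operation: H = {(0,0), (0,1), (2,0), (2,1), (4,0), (4,1), (6,0), (6,1), (8,0), (8,1)}, so |H| = 10.

10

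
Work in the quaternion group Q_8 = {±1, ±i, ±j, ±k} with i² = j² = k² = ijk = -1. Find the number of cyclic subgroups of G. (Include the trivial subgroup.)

Each element a generates a cyclic subgroup ⟨a⟩; distinct elements may generate the same one (a cyclic group of order d has φ(d) generators).
Cyclic subgroups by order — order 1: 1; order 2: 1; order 4: 3.
Total: 5.

5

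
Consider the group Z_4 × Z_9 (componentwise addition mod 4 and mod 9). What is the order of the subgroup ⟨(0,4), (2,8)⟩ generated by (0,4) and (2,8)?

18

|⟨(0,4)⟩| = 9 and |⟨(2,8)⟩| = 18, so |H| is a multiple of lcm(9, 18) = 18 and divides |G| = 36.
Closing under the operation: H = {(0,0), (0,1), (0,2), (0,3), (0,4), (0,5), (0,6), (0,7), (0,8), (2,0), (2,1), (2,2), (2,3), (2,4), (2,5), (2,6), (2,7), (2,8)}, so |H| = 18.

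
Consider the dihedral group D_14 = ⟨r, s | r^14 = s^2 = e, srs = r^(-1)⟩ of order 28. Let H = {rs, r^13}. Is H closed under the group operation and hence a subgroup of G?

No

The identity e ∉ H, so H is not a subgroup.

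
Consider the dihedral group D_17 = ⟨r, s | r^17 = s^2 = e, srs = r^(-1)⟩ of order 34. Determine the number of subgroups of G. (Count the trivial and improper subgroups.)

|G| = 34, so by Lagrange every subgroup order divides 34. Divisors: 1, 2, 17, 34.
Subgroups by order — order 1: 1; order 2: 17; order 17: 1; order 34: 1.
Total: 1 + 17 + 1 + 1 = 20.

20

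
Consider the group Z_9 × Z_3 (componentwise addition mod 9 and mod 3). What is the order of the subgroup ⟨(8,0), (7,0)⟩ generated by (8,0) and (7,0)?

9

|⟨(8,0)⟩| = 9 and |⟨(7,0)⟩| = 9, so |H| is a multiple of lcm(9, 9) = 9 and divides |G| = 27.
Closing under the operation: H = {(0,0), (1,0), (2,0), (3,0), (4,0), (5,0), (6,0), (7,0), (8,0)}, so |H| = 9.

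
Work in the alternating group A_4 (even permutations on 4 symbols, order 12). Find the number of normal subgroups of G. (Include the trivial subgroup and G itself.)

G has 10 subgroups. Checking conjugation-invariance by order — order 1: 1/1 normal; order 2: 0/3 normal; order 3: 0/4 normal; order 4: 1/1 normal; order 12: 1/1 normal.
Total normal subgroups: 3.

3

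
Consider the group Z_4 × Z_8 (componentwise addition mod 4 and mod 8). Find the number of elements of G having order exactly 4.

An element (a,b) has order lcm(ord(a), ord(b)); count pairs with lcm equal to 4.
Enumerating gives 12 such elements.

12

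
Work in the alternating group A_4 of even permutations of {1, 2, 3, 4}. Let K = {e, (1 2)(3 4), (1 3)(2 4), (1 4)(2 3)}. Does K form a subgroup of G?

Yes

|K| = 4 divides |G| = 12, consistent with Lagrange.
K contains the identity, every element's inverse is in K, and K is closed under ∘: it is a subgroup.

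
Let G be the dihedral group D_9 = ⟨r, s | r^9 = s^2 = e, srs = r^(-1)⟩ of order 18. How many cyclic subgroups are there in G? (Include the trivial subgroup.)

12

Each element a generates a cyclic subgroup ⟨a⟩; distinct elements may generate the same one (a cyclic group of order d has φ(d) generators).
Cyclic subgroups by order — order 1: 1; order 2: 9; order 3: 1; order 9: 1.
Total: 12.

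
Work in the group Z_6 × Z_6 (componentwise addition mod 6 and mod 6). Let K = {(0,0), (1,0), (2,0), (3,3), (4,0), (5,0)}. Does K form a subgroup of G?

No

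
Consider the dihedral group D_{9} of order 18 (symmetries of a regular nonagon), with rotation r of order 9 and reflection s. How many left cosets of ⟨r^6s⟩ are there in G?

9

|⟨r^6s⟩| = 2 and |G| = 18.
By Lagrange, [G : H] = |G|/|H| = 18/2 = 9.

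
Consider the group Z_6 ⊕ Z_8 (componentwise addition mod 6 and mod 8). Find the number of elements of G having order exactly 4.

4

An element (a,b) has order lcm(ord(a), ord(b)); count pairs with lcm equal to 4.
Enumerating gives 4 such elements.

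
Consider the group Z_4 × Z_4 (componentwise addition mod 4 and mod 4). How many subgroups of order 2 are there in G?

|G| = 16 and 2 | 16, so subgroups of order 2 are possible by Lagrange.
The subgroups of order 2 are: {(0,0), (0,2)}; {(0,0), (2,0)}; {(0,0), (2,2)}.
So G has 3 subgroups of order 2.

3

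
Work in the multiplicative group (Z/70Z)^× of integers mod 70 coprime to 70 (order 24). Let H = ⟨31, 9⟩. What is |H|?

12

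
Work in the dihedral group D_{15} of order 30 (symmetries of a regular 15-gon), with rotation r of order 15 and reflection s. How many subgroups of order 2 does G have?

15

|G| = 30 and 2 | 30, so subgroups of order 2 are possible by Lagrange.
The subgroups of order 2 are: {e, r^10s}; {e, r^11s}; {e, r^12s}; {e, r^13s}; … (15 in all).
So G has 15 subgroups of order 2.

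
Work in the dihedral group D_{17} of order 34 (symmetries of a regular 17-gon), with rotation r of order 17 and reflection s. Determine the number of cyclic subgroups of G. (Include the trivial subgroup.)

19

A cyclic subgroup of order d is generated by each of its φ(d) elements of order d, so the cyclic subgroups of order d number (#elements of order d)/φ(d).
Cyclic subgroups by order — order 1: 1; order 2: 17; order 17: 1.
Total: 19.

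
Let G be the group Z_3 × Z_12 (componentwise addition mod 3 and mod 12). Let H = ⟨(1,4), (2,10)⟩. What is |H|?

|⟨(1,4)⟩| = 3 and |⟨(2,10)⟩| = 6, so |H| is a multiple of lcm(3, 6) = 6 and divides |G| = 36.
Closing under the operation: H = {(0,0), (0,2), (0,4), (0,6), (0,8), (0,10), (1,0), (1,2), (1,4), (1,6), (1,8), (1,10), (2,0), (2,2), (2,4), (2,6), (2,8), (2,10)}, so |H| = 18.

18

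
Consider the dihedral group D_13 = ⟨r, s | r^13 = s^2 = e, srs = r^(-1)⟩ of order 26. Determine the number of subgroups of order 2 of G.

|G| = 26 and 2 | 26, so subgroups of order 2 are possible by Lagrange.
The subgroups of order 2 are: {e, r^10s}; {e, r^11s}; {e, r^12s}; {e, r^2s}; … (13 in all).
So G has 13 subgroups of order 2.

13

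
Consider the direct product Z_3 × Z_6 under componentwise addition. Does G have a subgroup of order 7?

No

7 does not divide |G| = 18, so by Lagrange no subgroup of order 7 exists.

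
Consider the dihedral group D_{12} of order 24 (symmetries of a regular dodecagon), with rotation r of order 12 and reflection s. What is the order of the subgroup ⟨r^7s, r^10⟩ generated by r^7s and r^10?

12

|⟨r^7s⟩| = 2 and |⟨r^10⟩| = 6, so |H| is a multiple of lcm(2, 6) = 6 and divides |G| = 24.
Closing under the operation: H = {e, r^2, r^4, r^6, r^8, r^10, rs, r^3s, r^5s, r^7s, r^9s, r^11s}, so |H| = 12.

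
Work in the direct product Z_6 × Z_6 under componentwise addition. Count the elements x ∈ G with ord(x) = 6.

24

An element (a,b) has order lcm(ord(a), ord(b)); count pairs with lcm equal to 6.
Enumerating gives 24 such elements.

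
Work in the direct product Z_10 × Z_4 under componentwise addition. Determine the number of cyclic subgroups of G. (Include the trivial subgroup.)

12

A cyclic subgroup of order d is generated by each of its φ(d) elements of order d, so the cyclic subgroups of order d number (#elements of order d)/φ(d).
Cyclic subgroups by order — order 1: 1; order 2: 3; order 4: 2; order 5: 1; order 10: 3; order 20: 2.
Total: 12.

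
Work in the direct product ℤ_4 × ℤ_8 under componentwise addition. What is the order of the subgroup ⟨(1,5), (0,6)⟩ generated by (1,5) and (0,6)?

|⟨(1,5)⟩| = 8 and |⟨(0,6)⟩| = 4, so |H| is a multiple of lcm(8, 4) = 8 and divides |G| = 32.
Closing under the operation: H = {(0,0), (0,2), (0,4), (0,6), (1,1), (1,3), (1,5), (1,7), (2,0), (2,2), (2,4), (2,6), (3,1), (3,3), (3,5), (3,7)}, so |H| = 16.

16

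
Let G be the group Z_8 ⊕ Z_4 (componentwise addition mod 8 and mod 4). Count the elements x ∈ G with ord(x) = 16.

An element (a,b) has order lcm(ord(a), ord(b)); count pairs with lcm equal to 16.
Enumerating gives 0 such elements.

0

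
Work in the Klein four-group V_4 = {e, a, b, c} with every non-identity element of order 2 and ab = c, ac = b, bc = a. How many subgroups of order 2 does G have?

3

|G| = 4 and 2 | 4, so subgroups of order 2 are possible by Lagrange.
The subgroups of order 2 are: {e, a}; {e, b}; {e, c}.
So G has 3 subgroups of order 2.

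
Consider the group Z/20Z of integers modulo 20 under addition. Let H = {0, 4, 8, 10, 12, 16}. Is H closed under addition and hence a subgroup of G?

|H| = 6 does not divide |G| = 20, so by Lagrange H is not a subgroup.

No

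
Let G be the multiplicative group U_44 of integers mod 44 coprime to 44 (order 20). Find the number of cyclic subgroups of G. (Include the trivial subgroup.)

Group the elements of G by the cyclic subgroup they generate; each cyclic subgroup of order d accounts for φ(d) elements.
Cyclic subgroups by order — order 1: 1; order 2: 3; order 5: 1; order 10: 3.
Total: 8.

8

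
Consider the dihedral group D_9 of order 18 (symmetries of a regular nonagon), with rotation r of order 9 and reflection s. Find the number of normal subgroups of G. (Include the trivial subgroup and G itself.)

4

G has 16 subgroups. Checking conjugation-invariance by order — order 1: 1/1 normal; order 2: 0/9 normal; order 3: 1/1 normal; order 6: 0/3 normal; order 9: 1/1 normal; order 18: 1/1 normal.
Total normal subgroups: 4.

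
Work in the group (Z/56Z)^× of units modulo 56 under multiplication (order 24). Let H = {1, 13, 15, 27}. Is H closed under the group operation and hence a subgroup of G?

Yes

|H| = 4 divides |G| = 24, consistent with Lagrange.
H contains the identity, every element's inverse is in H, and H is closed under ·: it is a subgroup.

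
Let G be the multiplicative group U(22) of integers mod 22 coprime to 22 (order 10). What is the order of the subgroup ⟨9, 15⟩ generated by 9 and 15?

5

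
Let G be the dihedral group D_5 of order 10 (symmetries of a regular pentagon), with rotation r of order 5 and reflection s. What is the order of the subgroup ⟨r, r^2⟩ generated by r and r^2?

5

|⟨r⟩| = 5 and |⟨r^2⟩| = 5, so |H| is a multiple of lcm(5, 5) = 5 and divides |G| = 10.
Closing under the operation: H = {e, r, r^2, r^3, r^4}, so |H| = 5.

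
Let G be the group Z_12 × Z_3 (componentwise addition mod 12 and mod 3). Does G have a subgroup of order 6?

Yes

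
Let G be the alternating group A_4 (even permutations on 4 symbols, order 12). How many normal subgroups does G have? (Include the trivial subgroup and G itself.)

G has 10 subgroups. Checking conjugation-invariance by order — order 1: 1/1 normal; order 2: 0/3 normal; order 3: 0/4 normal; order 4: 1/1 normal; order 12: 1/1 normal.
Total normal subgroups: 3.

3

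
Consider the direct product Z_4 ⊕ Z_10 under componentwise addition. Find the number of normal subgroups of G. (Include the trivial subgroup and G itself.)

G is abelian, so every subgroup is normal.
G has 16 subgroups in total, hence 16 normal subgroups.

16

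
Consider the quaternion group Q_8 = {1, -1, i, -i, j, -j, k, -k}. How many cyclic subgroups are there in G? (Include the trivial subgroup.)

A cyclic subgroup of order d is generated by each of its φ(d) elements of order d, so the cyclic subgroups of order d number (#elements of order d)/φ(d).
Cyclic subgroups by order — order 1: 1; order 2: 1; order 4: 3.
Total: 5.

5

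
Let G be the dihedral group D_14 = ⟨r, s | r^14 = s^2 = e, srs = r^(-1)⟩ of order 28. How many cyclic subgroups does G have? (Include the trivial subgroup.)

Each element a generates a cyclic subgroup ⟨a⟩; distinct elements may generate the same one (a cyclic group of order d has φ(d) generators).
Cyclic subgroups by order — order 1: 1; order 2: 15; order 7: 1; order 14: 1.
Total: 18.

18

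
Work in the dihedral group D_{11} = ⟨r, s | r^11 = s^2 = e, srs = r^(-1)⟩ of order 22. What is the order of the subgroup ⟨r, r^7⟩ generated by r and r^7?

11

|⟨r⟩| = 11 and |⟨r^7⟩| = 11, so |H| is a multiple of lcm(11, 11) = 11 and divides |G| = 22.
Closing under the operation: H = {e, r, r^2, r^3, r^4, r^5, r^6, r^7, r^8, r^9, r^10}, so |H| = 11.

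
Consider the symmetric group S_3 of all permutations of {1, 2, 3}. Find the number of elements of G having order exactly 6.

0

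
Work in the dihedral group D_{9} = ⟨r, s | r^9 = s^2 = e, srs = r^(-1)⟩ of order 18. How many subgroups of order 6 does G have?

3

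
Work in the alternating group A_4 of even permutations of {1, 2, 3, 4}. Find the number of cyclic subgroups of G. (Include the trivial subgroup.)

8

Each element a generates a cyclic subgroup ⟨a⟩; distinct elements may generate the same one (a cyclic group of order d has φ(d) generators).
Cyclic subgroups by order — order 1: 1; order 2: 3; order 3: 4.
Total: 8.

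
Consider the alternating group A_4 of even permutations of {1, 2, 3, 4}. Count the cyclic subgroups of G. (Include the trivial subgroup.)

8

Each element a generates a cyclic subgroup ⟨a⟩; distinct elements may generate the same one (a cyclic group of order d has φ(d) generators).
Cyclic subgroups by order — order 1: 1; order 2: 3; order 3: 4.
Total: 8.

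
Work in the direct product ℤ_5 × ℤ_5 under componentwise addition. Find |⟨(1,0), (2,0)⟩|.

|⟨(1,0)⟩| = 5 and |⟨(2,0)⟩| = 5, so |H| is a multiple of lcm(5, 5) = 5 and divides |G| = 25.
Closing under the operation: H = {(0,0), (1,0), (2,0), (3,0), (4,0)}, so |H| = 5.

5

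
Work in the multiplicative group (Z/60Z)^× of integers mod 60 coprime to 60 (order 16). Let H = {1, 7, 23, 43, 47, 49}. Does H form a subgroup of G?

No

|H| = 6 does not divide |G| = 16, so by Lagrange H is not a subgroup.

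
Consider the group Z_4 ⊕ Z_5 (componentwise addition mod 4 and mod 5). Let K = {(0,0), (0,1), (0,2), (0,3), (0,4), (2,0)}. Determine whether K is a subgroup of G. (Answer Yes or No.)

|K| = 6 does not divide |G| = 20, so by Lagrange K is not a subgroup.

No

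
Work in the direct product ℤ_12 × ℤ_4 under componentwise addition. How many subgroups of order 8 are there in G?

3

|G| = 48 and 8 | 48, so subgroups of order 8 are possible by Lagrange.
The subgroups of order 8 are: {(0,0), (0,1), (0,2), (0,3), (6,0), (6,1), (6,2), (6,3)}; {(0,0), (0,2), (3,0), (3,2), (6,0), (6,2), (9,0), (9,2)}; {(0,0), (0,2), (3,1), (3,3), (6,0), (6,2), (9,1), (9,3)}.
So G has 3 subgroups of order 8.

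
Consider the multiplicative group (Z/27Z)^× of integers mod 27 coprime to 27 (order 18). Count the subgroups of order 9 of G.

1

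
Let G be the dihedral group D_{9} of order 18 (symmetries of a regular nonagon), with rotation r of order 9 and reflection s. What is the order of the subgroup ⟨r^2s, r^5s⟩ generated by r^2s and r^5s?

6

|⟨r^2s⟩| = 2 and |⟨r^5s⟩| = 2, so |H| is a multiple of lcm(2, 2) = 2 and divides |G| = 18.
Closing under the operation: H = {e, r^3, r^6, r^2s, r^5s, r^8s}, so |H| = 6.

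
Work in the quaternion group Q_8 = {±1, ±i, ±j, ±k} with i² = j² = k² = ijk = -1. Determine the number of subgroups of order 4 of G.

|G| = 8 and 4 | 8, so subgroups of order 4 are possible by Lagrange.
The subgroups of order 4 are: {1, -1, i, -i}; {1, -1, j, -j}; {1, -1, k, -k}.
So G has 3 subgroups of order 4.

3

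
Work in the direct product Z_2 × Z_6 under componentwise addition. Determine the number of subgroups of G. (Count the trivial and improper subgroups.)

|G| = 12, so by Lagrange every subgroup order divides 12. Divisors: 1, 2, 3, 4, 6, 12.
Subgroups by order — order 1: 1; order 2: 3; order 3: 1; order 4: 1; order 6: 3; order 12: 1.
Total: 1 + 3 + 1 + 1 + 3 + 1 = 10.

10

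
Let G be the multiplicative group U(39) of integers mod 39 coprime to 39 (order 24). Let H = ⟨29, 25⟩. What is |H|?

12

|⟨29⟩| = 6 and |⟨25⟩| = 2, so |H| is a multiple of lcm(6, 2) = 6 and divides |G| = 24.
Closing under the operation: H = {1, 4, 10, 14, 16, 17, 22, 23, 25, 29, 35, 38}, so |H| = 12.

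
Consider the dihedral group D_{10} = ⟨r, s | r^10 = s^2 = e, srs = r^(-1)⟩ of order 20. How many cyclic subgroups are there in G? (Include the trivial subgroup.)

A cyclic subgroup of order d is generated by each of its φ(d) elements of order d, so the cyclic subgroups of order d number (#elements of order d)/φ(d).
Cyclic subgroups by order — order 1: 1; order 2: 11; order 5: 1; order 10: 1.
Total: 14.

14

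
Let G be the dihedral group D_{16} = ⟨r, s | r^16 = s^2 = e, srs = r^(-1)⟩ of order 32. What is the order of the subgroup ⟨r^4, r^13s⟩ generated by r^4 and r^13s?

8

|⟨r^4⟩| = 4 and |⟨r^13s⟩| = 2, so |H| is a multiple of lcm(4, 2) = 4 and divides |G| = 32.
Closing under the operation: H = {e, r^4, r^8, r^12, rs, r^5s, r^9s, r^13s}, so |H| = 8.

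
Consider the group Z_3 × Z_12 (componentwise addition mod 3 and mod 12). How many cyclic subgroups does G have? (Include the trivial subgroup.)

A cyclic subgroup of order d is generated by each of its φ(d) elements of order d, so the cyclic subgroups of order d number (#elements of order d)/φ(d).
Cyclic subgroups by order — order 1: 1; order 2: 1; order 3: 4; order 4: 1; order 6: 4; order 12: 4.
Total: 15.

15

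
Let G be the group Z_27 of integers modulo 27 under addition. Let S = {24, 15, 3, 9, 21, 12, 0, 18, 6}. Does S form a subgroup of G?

|S| = 9 divides |G| = 27, consistent with Lagrange.
S contains the identity, every element's inverse is in S, and S is closed under +: it is a subgroup.
In fact S = ⟨3⟩.

Yes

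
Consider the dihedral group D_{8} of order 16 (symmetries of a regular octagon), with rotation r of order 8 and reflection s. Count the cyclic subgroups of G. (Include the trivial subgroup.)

Each element a generates a cyclic subgroup ⟨a⟩; distinct elements may generate the same one (a cyclic group of order d has φ(d) generators).
Cyclic subgroups by order — order 1: 1; order 2: 9; order 4: 1; order 8: 1.
Total: 12.

12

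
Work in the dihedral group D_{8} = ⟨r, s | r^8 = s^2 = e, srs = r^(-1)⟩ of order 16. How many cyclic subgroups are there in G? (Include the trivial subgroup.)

A cyclic subgroup of order d is generated by each of its φ(d) elements of order d, so the cyclic subgroups of order d number (#elements of order d)/φ(d).
Cyclic subgroups by order — order 1: 1; order 2: 9; order 4: 1; order 8: 1.
Total: 12.

12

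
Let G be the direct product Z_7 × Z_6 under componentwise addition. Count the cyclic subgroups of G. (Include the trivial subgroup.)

Group the elements of G by the cyclic subgroup they generate; each cyclic subgroup of order d accounts for φ(d) elements.
Cyclic subgroups by order — order 1: 1; order 2: 1; order 3: 1; order 6: 1; order 7: 1; order 14: 1; order 21: 1; order 42: 1.
Total: 8.

8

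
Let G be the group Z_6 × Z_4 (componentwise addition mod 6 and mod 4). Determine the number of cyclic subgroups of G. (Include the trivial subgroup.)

A cyclic subgroup of order d is generated by each of its φ(d) elements of order d, so the cyclic subgroups of order d number (#elements of order d)/φ(d).
Cyclic subgroups by order — order 1: 1; order 2: 3; order 3: 1; order 4: 2; order 6: 3; order 12: 2.
Total: 12.

12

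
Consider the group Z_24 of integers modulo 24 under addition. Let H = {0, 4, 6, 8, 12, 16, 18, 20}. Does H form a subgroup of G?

No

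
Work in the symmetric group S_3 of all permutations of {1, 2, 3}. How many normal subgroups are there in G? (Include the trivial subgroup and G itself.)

3

G has 6 subgroups. Checking conjugation-invariance by order — order 1: 1/1 normal; order 2: 0/3 normal; order 3: 1/1 normal; order 6: 1/1 normal.
Total normal subgroups: 3.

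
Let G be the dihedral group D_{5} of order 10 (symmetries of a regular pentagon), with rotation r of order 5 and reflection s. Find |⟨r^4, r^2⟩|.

5

|⟨r^4⟩| = 5 and |⟨r^2⟩| = 5, so |H| is a multiple of lcm(5, 5) = 5 and divides |G| = 10.
Closing under the operation: H = {e, r, r^2, r^3, r^4}, so |H| = 5.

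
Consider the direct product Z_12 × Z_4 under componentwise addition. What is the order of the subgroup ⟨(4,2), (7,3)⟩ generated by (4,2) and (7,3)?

|⟨(4,2)⟩| = 6 and |⟨(7,3)⟩| = 12, so |H| is a multiple of lcm(6, 12) = 12 and divides |G| = 48.
Closing under the operation: H = {(0,0), (0,2), (1,1), (1,3), (2,0), (2,2), (3,1), (3,3), (4,0), (4,2), (5,1), (5,3), (6,0), (6,2), (7,1), (7,3), (8,0), (8,2), (9,1), (9,3), (10,0), (10,2), (11,1), (11,3)}, so |H| = 24.

24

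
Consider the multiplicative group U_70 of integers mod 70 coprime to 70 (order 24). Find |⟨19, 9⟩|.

|⟨19⟩| = 6 and |⟨9⟩| = 6, so |H| is a multiple of lcm(6, 6) = 6 and divides |G| = 24.
Closing under the operation: H = {1, 9, 11, 19, 29, 31, 39, 41, 51, 59, 61, 69}, so |H| = 12.

12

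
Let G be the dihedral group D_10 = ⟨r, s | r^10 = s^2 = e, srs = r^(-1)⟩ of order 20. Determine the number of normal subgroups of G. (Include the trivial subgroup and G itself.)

7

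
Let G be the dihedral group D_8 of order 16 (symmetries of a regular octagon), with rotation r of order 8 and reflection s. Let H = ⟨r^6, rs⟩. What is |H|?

|⟨r^6⟩| = 4 and |⟨rs⟩| = 2, so |H| is a multiple of lcm(4, 2) = 4 and divides |G| = 16.
Closing under the operation: H = {e, r^2, r^4, r^6, rs, r^3s, r^5s, r^7s}, so |H| = 8.

8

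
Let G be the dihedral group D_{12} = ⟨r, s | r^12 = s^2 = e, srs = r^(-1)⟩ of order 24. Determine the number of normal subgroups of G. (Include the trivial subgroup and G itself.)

9

G has 34 subgroups. Checking conjugation-invariance by order — order 1: 1/1 normal; order 2: 1/13 normal; order 3: 1/1 normal; order 4: 1/7 normal; order 6: 1/5 normal; order 8: 0/3 normal; order 12: 3/3 normal; order 24: 1/1 normal.
Total normal subgroups: 9.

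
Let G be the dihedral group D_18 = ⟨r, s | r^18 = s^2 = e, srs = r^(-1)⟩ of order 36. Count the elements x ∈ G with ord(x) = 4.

0

No element of G has order 4 (even though 4 | 36).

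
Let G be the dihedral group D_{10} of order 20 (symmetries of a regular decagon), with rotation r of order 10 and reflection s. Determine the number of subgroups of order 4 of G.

5

|G| = 20 and 4 | 20, so subgroups of order 4 are possible by Lagrange.
The subgroups of order 4 are: {e, r^5, r^2s, r^7s}; {e, r^5, r^3s, r^8s}; {e, r^5, r^4s, r^9s}; {e, r^5, s, r^5s}; … (5 in all).
So G has 5 subgroups of order 4.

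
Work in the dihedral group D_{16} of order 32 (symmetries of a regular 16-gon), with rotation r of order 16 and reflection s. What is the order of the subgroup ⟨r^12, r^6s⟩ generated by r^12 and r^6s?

|⟨r^12⟩| = 4 and |⟨r^6s⟩| = 2, so |H| is a multiple of lcm(4, 2) = 4 and divides |G| = 32.
Closing under the operation: H = {e, r^4, r^8, r^12, r^2s, r^6s, r^10s, r^14s}, so |H| = 8.

8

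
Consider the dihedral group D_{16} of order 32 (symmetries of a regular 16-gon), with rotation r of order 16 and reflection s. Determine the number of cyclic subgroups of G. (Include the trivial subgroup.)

21

Group the elements of G by the cyclic subgroup they generate; each cyclic subgroup of order d accounts for φ(d) elements.
Cyclic subgroups by order — order 1: 1; order 2: 17; order 4: 1; order 8: 1; order 16: 1.
Total: 21.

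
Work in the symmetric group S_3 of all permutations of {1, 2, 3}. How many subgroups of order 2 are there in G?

|G| = 6 and 2 | 6, so subgroups of order 2 are possible by Lagrange.
The subgroups of order 2 are: {e, (1 2)}; {e, (1 3)}; {e, (2 3)}.
So G has 3 subgroups of order 2.

3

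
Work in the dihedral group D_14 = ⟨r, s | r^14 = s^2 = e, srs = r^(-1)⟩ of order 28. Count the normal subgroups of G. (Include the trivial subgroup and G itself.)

7

G has 28 subgroups. Checking conjugation-invariance by order — order 1: 1/1 normal; order 2: 1/15 normal; order 4: 0/7 normal; order 7: 1/1 normal; order 14: 3/3 normal; order 28: 1/1 normal.
Total normal subgroups: 7.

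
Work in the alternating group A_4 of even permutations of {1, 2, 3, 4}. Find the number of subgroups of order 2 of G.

|G| = 12 and 2 | 12, so subgroups of order 2 are possible by Lagrange.
The subgroups of order 2 are: {e, (1 2)(3 4)}; {e, (1 3)(2 4)}; {e, (1 4)(2 3)}.
So G has 3 subgroups of order 2.

3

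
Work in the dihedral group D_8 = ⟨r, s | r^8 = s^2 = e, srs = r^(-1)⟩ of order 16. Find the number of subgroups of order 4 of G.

|G| = 16 and 4 | 16, so subgroups of order 4 are possible by Lagrange.
The subgroups of order 4 are: {e, r^2, r^4, r^6}; {e, r^4, r^2s, r^6s}; {e, r^4, r^3s, r^7s}; {e, r^4, s, r^4s}; … (5 in all).
So G has 5 subgroups of order 4.

5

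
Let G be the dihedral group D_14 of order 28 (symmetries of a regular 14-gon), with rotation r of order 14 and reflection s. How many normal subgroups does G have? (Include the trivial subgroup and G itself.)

G has 28 subgroups. Checking conjugation-invariance by order — order 1: 1/1 normal; order 2: 1/15 normal; order 4: 0/7 normal; order 7: 1/1 normal; order 14: 3/3 normal; order 28: 1/1 normal.
Total normal subgroups: 7.

7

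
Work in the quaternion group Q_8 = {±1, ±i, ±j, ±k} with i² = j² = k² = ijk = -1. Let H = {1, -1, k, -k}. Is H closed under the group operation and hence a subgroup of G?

|H| = 4 divides |G| = 8, consistent with Lagrange.
H contains the identity, every element's inverse is in H, and H is closed under ·: it is a subgroup.
In fact H = ⟨-k⟩.

Yes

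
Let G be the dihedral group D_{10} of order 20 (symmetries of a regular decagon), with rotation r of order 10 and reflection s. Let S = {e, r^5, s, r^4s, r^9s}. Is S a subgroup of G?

No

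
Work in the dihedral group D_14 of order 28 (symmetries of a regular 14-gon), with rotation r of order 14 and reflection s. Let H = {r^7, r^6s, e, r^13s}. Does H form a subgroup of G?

|H| = 4 divides |G| = 28, consistent with Lagrange.
H contains the identity, every element's inverse is in H, and H is closed under ·: it is a subgroup.

Yes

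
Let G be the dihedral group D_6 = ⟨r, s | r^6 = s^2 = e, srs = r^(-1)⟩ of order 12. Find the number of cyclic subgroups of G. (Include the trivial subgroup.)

10

Group the elements of G by the cyclic subgroup they generate; each cyclic subgroup of order d accounts for φ(d) elements.
Cyclic subgroups by order — order 1: 1; order 2: 7; order 3: 1; order 6: 1.
Total: 10.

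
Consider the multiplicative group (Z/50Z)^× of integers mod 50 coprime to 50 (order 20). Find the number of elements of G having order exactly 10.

The elements of order 10 are: 9, 19, 29, 39.
That's 4.

4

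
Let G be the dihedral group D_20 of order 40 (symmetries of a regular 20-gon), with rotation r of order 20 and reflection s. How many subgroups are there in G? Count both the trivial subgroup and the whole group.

|G| = 40, so by Lagrange every subgroup order divides 40. Divisors: 1, 2, 4, 5, 8, 10, 20, 40.
Subgroups by order — order 1: 1; order 2: 21; order 4: 11; order 5: 1; order 8: 5; order 10: 5; order 20: 3; order 40: 1.
Total: 1 + 21 + 11 + 1 + 5 + 5 + 3 + 1 = 48.

48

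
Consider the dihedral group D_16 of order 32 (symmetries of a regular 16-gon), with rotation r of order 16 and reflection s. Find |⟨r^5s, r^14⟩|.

16

|⟨r^5s⟩| = 2 and |⟨r^14⟩| = 8, so |H| is a multiple of lcm(2, 8) = 8 and divides |G| = 32.
Closing under the operation: H = {e, r^2, r^4, r^6, r^8, r^10, r^12, r^14, rs, r^3s, r^5s, r^7s, r^9s, r^11s, r^13s, r^15s}, so |H| = 16.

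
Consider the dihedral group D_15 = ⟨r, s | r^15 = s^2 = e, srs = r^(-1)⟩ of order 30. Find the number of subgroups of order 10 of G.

|G| = 30 and 10 | 30, so subgroups of order 10 are possible by Lagrange.
The subgroups of order 10 are: {e, r^3, r^6, r^9, r^12, rs, r^4s, r^7s, r^10s, r^13s}; {e, r^3, r^6, r^9, r^12, r^2s, r^5s, r^8s, r^11s, r^14s}; {e, r^3, r^6, r^9, r^12, s, r^3s, r^6s, r^9s, r^12s}.
So G has 3 subgroups of order 10.

3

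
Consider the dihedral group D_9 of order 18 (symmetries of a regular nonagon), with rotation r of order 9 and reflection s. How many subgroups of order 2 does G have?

|G| = 18 and 2 | 18, so subgroups of order 2 are possible by Lagrange.
The subgroups of order 2 are: {e, r^2s}; {e, r^3s}; {e, r^4s}; {e, r^5s}; … (9 in all).
So G has 9 subgroups of order 2.

9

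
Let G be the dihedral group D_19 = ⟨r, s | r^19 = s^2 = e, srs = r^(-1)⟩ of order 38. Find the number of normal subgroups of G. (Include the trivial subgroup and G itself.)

3

G has 22 subgroups. Checking conjugation-invariance by order — order 1: 1/1 normal; order 2: 0/19 normal; order 19: 1/1 normal; order 38: 1/1 normal.
Total normal subgroups: 3.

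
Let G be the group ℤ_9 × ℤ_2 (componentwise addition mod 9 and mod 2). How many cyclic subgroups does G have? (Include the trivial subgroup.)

6

A cyclic subgroup of order d is generated by each of its φ(d) elements of order d, so the cyclic subgroups of order d number (#elements of order d)/φ(d).
Cyclic subgroups by order — order 1: 1; order 2: 1; order 3: 1; order 6: 1; order 9: 1; order 18: 1.
Total: 6.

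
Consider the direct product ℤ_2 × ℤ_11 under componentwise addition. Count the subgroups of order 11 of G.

1

|G| = 22 and 11 | 22, so subgroups of order 11 are possible by Lagrange.
The subgroups of order 11 are: {(0,0), (0,1), (0,2), (0,3), (0,4), (0,5), (0,6), (0,7), (0,8), (0,9), (0,10)}.
So G has 1 subgroup of order 11.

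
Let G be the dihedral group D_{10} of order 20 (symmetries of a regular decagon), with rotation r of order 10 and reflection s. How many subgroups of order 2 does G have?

|G| = 20 and 2 | 20, so subgroups of order 2 are possible by Lagrange.
The subgroups of order 2 are: {e, r^2s}; {e, r^3s}; {e, r^4s}; {e, r^5}; … (11 in all).
So G has 11 subgroups of order 2.

11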